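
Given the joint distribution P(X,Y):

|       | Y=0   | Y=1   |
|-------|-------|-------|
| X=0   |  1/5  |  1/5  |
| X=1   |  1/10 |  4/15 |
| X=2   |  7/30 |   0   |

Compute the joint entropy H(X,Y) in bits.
2.2594 bits

H(X,Y) = -Σ_{x,y} P(x,y) log₂ P(x,y). Per-cell terms -P(x,y)·log₂P(x,y):
  X=0: 0.4644, 0.4644
  X=1: 0.3322, 0.5085
  X=2: 0.4899, 0.0000
  (cells with P = 0 contribute 0)
Sum of the 6 terms: H(X,Y) = 2.2594 bits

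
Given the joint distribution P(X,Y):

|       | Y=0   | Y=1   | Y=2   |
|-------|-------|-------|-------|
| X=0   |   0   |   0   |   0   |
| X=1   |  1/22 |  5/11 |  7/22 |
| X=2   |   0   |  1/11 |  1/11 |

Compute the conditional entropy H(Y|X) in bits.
1.1904 bits

H(Y|X) = H(X,Y) - H(X)

H(X,Y) = -Σ_{x,y} P(x,y) log₂ P(x,y). Per-cell terms -P(x,y)·log₂P(x,y):
  X=0: 0.00000, 0.00000, 0.00000
  X=1: 0.20270, 0.51705, 0.52566
  X=2: 0.00000, 0.31449, 0.31449
  (cells with P = 0 contribute 0)
Sum of the 9 terms: H(X,Y) = 1.8744 bits

Marginal of X (row sums):
  P(X=0) = 0 + 0 + 0 = 0
  P(X=1) = 1/22 + 5/11 + 7/22 = 9/11
  P(X=2) = 0 + 1/11 + 1/11 = 2/11
H(X) = -[(9/11)·log₂(9/11) + (2/11)·log₂(2/11)]   (outcomes with P = 0 contribute 0)
  = 0.23687 + 0.44717 = 0.6840 bits

H(Y|X) = H(X,Y) - H(X) = 1.8744 - 0.6840 = 1.1904 bits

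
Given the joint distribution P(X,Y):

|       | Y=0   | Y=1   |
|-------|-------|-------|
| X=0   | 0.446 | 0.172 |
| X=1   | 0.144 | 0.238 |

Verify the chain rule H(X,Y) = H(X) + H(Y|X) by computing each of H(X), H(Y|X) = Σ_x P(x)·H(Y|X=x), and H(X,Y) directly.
H(X) = 0.9594 bits, H(Y|X) = 0.8924 bits, H(X,Y) = 1.8518 bits

Marginal of X (row sums):
  P(X=0) = 0.446 + 0.172 = 0.618
  P(X=1) = 0.144 + 0.238 = 0.382
H(X) = -[0.618·log₂(0.618) + 0.382·log₂(0.382)]
  = 0.42909 + 0.53035 = 0.9594 bits

H(Y|X) = Σ_x P(x)·H(Y|X=x):
  X=0: P(X=0) = 0.618, P(Y|X=0) = (223/309, 86/309) → H(Y|X=0) = 0.85315
  X=1: P(X=1) = 0.382, P(Y|X=1) = (72/191, 119/191) → H(Y|X=1) = 0.95587
H(Y|X) = 0.618·0.85315 + 0.382·0.95587 = 0.8924 bits

H(X,Y) = -Σ_{x,y} P(x,y) log₂ P(x,y). Per-cell terms -P(x,y)·log₂P(x,y):
  X=0: 0.51954, 0.43680
  X=1: 0.40260, 0.49289
Sum of the 4 terms: H(X,Y) = 1.8518 bits

Chain rule check:
  H(X) + H(Y|X) = 0.9594 + 0.8924 = 1.8518 bits
  H(X,Y) = 1.8518 bits
✓ Chain rule verified.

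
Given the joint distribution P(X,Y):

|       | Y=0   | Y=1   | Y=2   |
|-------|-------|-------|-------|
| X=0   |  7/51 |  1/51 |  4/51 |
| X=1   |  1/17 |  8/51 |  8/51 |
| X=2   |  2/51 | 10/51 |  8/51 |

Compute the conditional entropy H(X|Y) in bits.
1.3832 bits

H(X|Y) = H(X,Y) - H(Y)

H(X,Y) = -Σ_{x,y} P(x,y) log₂ P(x,y). Per-cell terms -P(x,y)·log₂P(x,y):
  X=0: 0.393245, 0.111224, 0.288033
  X=1: 0.240439, 0.419204, 0.419204
  X=2: 0.183232, 0.460882, 0.419204
Sum of the 9 terms: H(X,Y) = 2.93467 bits

Marginal of Y (column sums):
  P(Y=0) = 7/51 + 1/17 + 2/51 = 4/17
  P(Y=1) = 1/51 + 8/51 + 10/51 = 19/51
  P(Y=2) = 4/51 + 8/51 + 8/51 = 20/51
H(Y) = -[(4/17)·log₂(4/17) + (19/51)·log₂(19/51) + (20/51)·log₂(20/51)]
  = 0.491168 + 0.530695 + 0.529607 = 1.55147 bits

H(X|Y) = H(X,Y) - H(Y) = 2.93467 - 1.55147 = 1.3832 bits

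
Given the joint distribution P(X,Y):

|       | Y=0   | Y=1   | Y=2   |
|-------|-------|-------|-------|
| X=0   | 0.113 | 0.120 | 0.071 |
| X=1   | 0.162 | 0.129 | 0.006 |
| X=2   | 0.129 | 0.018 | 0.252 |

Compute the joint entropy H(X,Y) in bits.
2.8308 bits

H(X,Y) = -Σ_{x,y} P(x,y) log₂ P(x,y). Per-cell terms -P(x,y)·log₂P(x,y):
  X=0: 0.3555, 0.3671, 0.2709
  X=1: 0.4254, 0.3811, 0.0443
  X=2: 0.3811, 0.1043, 0.5011
Sum of the 9 terms: H(X,Y) = 2.8308 bits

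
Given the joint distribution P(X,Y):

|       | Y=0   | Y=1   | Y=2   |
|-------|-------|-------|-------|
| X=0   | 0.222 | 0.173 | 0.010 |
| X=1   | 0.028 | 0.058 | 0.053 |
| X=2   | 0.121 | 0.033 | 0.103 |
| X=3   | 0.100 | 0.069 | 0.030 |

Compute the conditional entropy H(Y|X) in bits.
1.3215 bits

H(Y|X) = H(X,Y) - H(X)

H(X,Y) = -Σ_{x,y} P(x,y) log₂ P(x,y). Per-cell terms -P(x,y)·log₂P(x,y):
  X=0: 0.48204, 0.43789, 0.06644
  X=1: 0.14444, 0.23825, 0.22461
  X=2: 0.36868, 0.16241, 0.33777
  X=3: 0.33219, 0.26615, 0.15177
Sum of the 12 terms: H(X,Y) = 3.2126 bits

Marginal of X (row sums):
  P(X=0) = 0.222 + 0.173 + 0.010 = 0.405
  P(X=1) = 0.028 + 0.058 + 0.053 = 0.139
  P(X=2) = 0.121 + 0.033 + 0.103 = 0.257
  P(X=3) = 0.100 + 0.069 + 0.030 = 0.199
H(X) = -[0.405·log₂(0.405) + 0.139·log₂(0.139) + 0.257·log₂(0.257) + 0.199·log₂(0.199)]
  = 0.52812 + 0.39571 + 0.50376 + 0.46350 = 1.8911 bits

H(Y|X) = H(X,Y) - H(X) = 3.2126 - 1.8911 = 1.3215 bits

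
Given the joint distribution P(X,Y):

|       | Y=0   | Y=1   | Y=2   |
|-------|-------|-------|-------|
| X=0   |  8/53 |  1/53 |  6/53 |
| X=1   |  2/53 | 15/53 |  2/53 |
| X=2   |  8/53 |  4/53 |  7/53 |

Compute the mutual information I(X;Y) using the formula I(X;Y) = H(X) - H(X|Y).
0.3249 bits

I(X;Y) = H(X) - H(X|Y)

Marginal of X (row sums):
  P(X=0) = 8/53 + 1/53 + 6/53 = 15/53
  P(X=1) = 2/53 + 15/53 + 2/53 = 19/53
  P(X=2) = 8/53 + 4/53 + 7/53 = 19/53
H(X) = -[(15/53)·log₂(15/53) + (19/53)·log₂(19/53) + (19/53)·log₂(19/53)]
  = 0.51539 + 0.53056 + 0.53056 = 1.5765 bits

Marginal of Y (column sums):
  P(Y=0) = 8/53 + 2/53 + 8/53 = 18/53
  P(Y=1) = 1/53 + 15/53 + 4/53 = 20/53
  P(Y=2) = 6/53 + 2/53 + 7/53 = 15/53
H(X|Y) = Σ_y P(y)·H(X|Y=y):
  Y=0: P(Y=0) = 18/53, P(X|Y=0) = (4/9, 1/9, 4/9) → H(X|Y=0) = 1.39215
  Y=1: P(Y=1) = 20/53, P(X|Y=1) = (1/20, 3/4, 1/5) → H(X|Y=1) = 0.99176
  Y=2: P(Y=2) = 15/53, P(X|Y=2) = (2/5, 2/15, 7/15) → H(X|Y=2) = 1.42947
H(X|Y) = (18/53)·1.39215 + (20/53)·0.99176 + (15/53)·1.42947 = 1.2516 bits

I(X;Y) = H(X) - H(X|Y) = 1.5765 - 1.2516 = 0.3249 bits

Cross-check via I(X;Y) = H(X) + H(Y) - H(X,Y): computing H(Y) from the column sums and H(X,Y) from the 9 cells in the same way gives H(Y) = 1.5751 bits and H(X,Y) = 2.8267 bits, so
I(X;Y) = 1.5765 + 1.5751 - 2.8267 = 0.3249 bits ✓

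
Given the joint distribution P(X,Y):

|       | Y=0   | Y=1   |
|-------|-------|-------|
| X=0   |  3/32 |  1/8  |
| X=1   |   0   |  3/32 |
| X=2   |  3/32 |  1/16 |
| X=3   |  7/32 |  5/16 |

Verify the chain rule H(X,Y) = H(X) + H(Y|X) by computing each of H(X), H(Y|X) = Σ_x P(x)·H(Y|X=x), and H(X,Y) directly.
H(X) = 1.7030 bits, H(Y|X) = 0.8865 bits, H(X,Y) = 2.5895 bits

Marginal of X (row sums):
  P(X=0) = 3/32 + 1/8 = 7/32
  P(X=1) = 0 + 3/32 = 3/32
  P(X=2) = 3/32 + 1/16 = 5/32
  P(X=3) = 7/32 + 5/16 = 17/32
H(X) = -[(7/32)·log₂(7/32) + (3/32)·log₂(3/32) + (5/32)·log₂(5/32) + (17/32)·log₂(17/32)]
  = 0.47964 + 0.32016 + 0.41845 + 0.48479 = 1.7030 bits

H(Y|X) = Σ_x P(x)·H(Y|X=x):
  X=0: P(X=0) = 7/32, P(Y|X=0) = (3/7, 4/7) → H(Y|X=0) = 0.98523
  X=1: P(X=1) = 3/32, P(Y|X=1) = (0, 1) → H(Y|X=1) = 0.00000
  X=2: P(X=2) = 5/32, P(Y|X=2) = (3/5, 2/5) → H(Y|X=2) = 0.97095
  X=3: P(X=3) = 17/32, P(Y|X=3) = (7/17, 10/17) → H(Y|X=3) = 0.97742
H(Y|X) = (7/32)·0.98523 + (3/32)·0.00000 + (5/32)·0.97095 + (17/32)·0.97742 = 0.8865 bits

H(X,Y) = -Σ_{x,y} P(x,y) log₂ P(x,y). Per-cell terms -P(x,y)·log₂P(x,y):
  X=0: 0.32016, 0.37500
  X=1: 0.00000, 0.32016
  X=2: 0.32016, 0.25000
  X=3: 0.47964, 0.52440
  (cells with P = 0 contribute 0)
Sum of the 8 terms: H(X,Y) = 2.5895 bits

Chain rule check:
  H(X) + H(Y|X) = 1.7030 + 0.8865 = 2.5895 bits
  H(X,Y) = 2.5895 bits
✓ Chain rule verified.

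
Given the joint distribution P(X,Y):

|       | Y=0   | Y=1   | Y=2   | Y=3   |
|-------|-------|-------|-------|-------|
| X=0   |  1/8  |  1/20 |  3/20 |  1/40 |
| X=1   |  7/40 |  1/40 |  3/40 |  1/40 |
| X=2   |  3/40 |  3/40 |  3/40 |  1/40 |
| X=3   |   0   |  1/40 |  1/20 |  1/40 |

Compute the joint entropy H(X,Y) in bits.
3.5772 bits

H(X,Y) = -Σ_{x,y} P(x,y) log₂ P(x,y). Per-cell terms -P(x,y)·log₂P(x,y):
  X=0: 0.37500, 0.21610, 0.41054, 0.13305
  X=1: 0.44005, 0.13305, 0.28027, 0.13305
  X=2: 0.28027, 0.28027, 0.28027, 0.13305
  X=3: 0.00000, 0.13305, 0.21610, 0.13305
  (cells with P = 0 contribute 0)
Sum of the 16 terms: H(X,Y) = 3.5772 bits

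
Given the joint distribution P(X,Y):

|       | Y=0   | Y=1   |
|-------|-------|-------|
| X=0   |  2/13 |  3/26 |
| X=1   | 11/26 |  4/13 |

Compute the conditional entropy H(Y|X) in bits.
0.9828 bits

H(Y|X) = H(X,Y) - H(X)

H(X,Y) = -Σ_{x,y} P(x,y) log₂ P(x,y). Per-cell terms -P(x,y)·log₂P(x,y):
  X=0: 0.4155, 0.3595
  X=1: 0.5250, 0.5232
Sum of the 4 terms: H(X,Y) = 1.8232 bits

Marginal of X (row sums):
  P(X=0) = 2/13 + 3/26 = 7/26
  P(X=1) = 11/26 + 4/13 = 19/26
H(X) = -[(7/26)·log₂(7/26) + (19/26)·log₂(19/26)]
  = 0.5097 + 0.3307 = 0.8404 bits

H(Y|X) = H(X,Y) - H(X) = 1.8232 - 0.8404 = 0.9828 bits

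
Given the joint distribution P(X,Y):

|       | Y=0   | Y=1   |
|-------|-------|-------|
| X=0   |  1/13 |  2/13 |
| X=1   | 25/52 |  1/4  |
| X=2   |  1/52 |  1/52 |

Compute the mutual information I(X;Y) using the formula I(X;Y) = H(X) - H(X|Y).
0.0552 bits

I(X;Y) = H(X) - H(X|Y)

Marginal of X (row sums):
  P(X=0) = 1/13 + 2/13 = 3/13
  P(X=1) = 25/52 + 1/4 = 19/26
  P(X=2) = 1/52 + 1/52 = 1/26
H(X) = -[(3/13)·log₂(3/13) + (19/26)·log₂(19/26) + (1/26)·log₂(1/26)]
  = 0.48819 + 0.33068 + 0.18079 = 0.99966 bits

Marginal of Y (column sums):
  P(Y=0) = 1/13 + 25/52 + 1/52 = 15/26
  P(Y=1) = 2/13 + 1/4 + 1/52 = 11/26
H(X|Y) = Σ_y P(y)·H(X|Y=y):
  Y=0: P(Y=0) = 15/26, P(X|Y=0) = (2/15, 5/6, 1/30) → H(X|Y=0) = 0.77034
  Y=1: P(Y=1) = 11/26, P(X|Y=1) = (4/11, 13/22, 1/22) → H(X|Y=1) = 1.18190
H(X|Y) = (15/26)·0.77034 + (11/26)·1.18190 = 0.94446 bits

I(X;Y) = H(X) - H(X|Y) = 0.99966 - 0.94446 = 0.0552 bits

Cross-check via I(X;Y) = H(X) + H(Y) - H(X,Y): computing H(Y) from the column sums and H(X,Y) from the 6 cells in the same way gives H(Y) = 0.98286 bits and H(X,Y) = 1.92732 bits, so
I(X;Y) = 0.99966 + 0.98286 - 1.92732 = 0.0552 bits ✓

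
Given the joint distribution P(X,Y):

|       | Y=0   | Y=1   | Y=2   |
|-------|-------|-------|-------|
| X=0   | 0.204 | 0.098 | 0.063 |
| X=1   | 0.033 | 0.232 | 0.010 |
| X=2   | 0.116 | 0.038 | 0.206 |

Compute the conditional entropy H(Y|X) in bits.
1.2012 bits

H(Y|X) = H(X,Y) - H(X)

H(X,Y) = -Σ_{x,y} P(x,y) log₂ P(x,y). Per-cell terms -P(x,y)·log₂P(x,y):
  X=0: 0.46785, 0.32841, 0.25128
  X=1: 0.16241, 0.48901, 0.06644
  X=2: 0.36051, 0.17928, 0.46953
Sum of the 9 terms: H(X,Y) = 2.7747 bits

Marginal of X (row sums):
  P(X=0) = 0.204 + 0.098 + 0.063 = 0.365
  P(X=1) = 0.033 + 0.232 + 0.010 = 0.275
  P(X=2) = 0.116 + 0.038 + 0.206 = 0.360
H(X) = -[0.365·log₂(0.365) + 0.275·log₂(0.275) + 0.360·log₂(0.360)]
  = 0.53072 + 0.51219 + 0.53062 = 1.5735 bits

H(Y|X) = H(X,Y) - H(X) = 2.7747 - 1.5735 = 1.2012 bits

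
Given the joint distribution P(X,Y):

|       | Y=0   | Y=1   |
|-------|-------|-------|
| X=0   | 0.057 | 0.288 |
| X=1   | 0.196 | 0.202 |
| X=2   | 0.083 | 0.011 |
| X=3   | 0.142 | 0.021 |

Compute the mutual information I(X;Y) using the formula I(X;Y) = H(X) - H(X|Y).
0.2383 bits

I(X;Y) = H(X) - H(X|Y)

Marginal of X (row sums):
  P(X=0) = 0.057 + 0.288 = 0.345
  P(X=1) = 0.196 + 0.202 = 0.398
  P(X=2) = 0.083 + 0.011 = 0.094
  P(X=3) = 0.142 + 0.021 = 0.163
H(X) = -[0.345·log₂(0.345) + 0.398·log₂(0.398) + 0.094·log₂(0.094) + 0.163·log₂(0.163)]
  = 0.52969 + 0.52901 + 0.32065 + 0.42658 = 1.8059 bits

Marginal of Y (column sums):
  P(Y=0) = 0.057 + 0.196 + 0.083 + 0.142 = 0.478
  P(Y=1) = 0.288 + 0.202 + 0.011 + 0.021 = 0.522
H(X|Y) = Σ_y P(y)·H(X|Y=y):
  Y=0: P(Y=0) = 0.478, P(X|Y=0) = (57/478, 98/239, 83/478, 71/239) → H(X|Y=0) = 1.85202
  Y=1: P(Y=1) = 0.522, P(X|Y=1) = (16/29, 101/261, 11/522, 7/174) → H(X|Y=1) = 1.30724
H(X|Y) = 0.478·1.85202 + 0.522·1.30724 = 1.5676 bits

I(X;Y) = H(X) - H(X|Y) = 1.8059 - 1.5676 = 0.2383 bits

Cross-check via I(X;Y) = H(X) + H(Y) - H(X,Y): computing H(Y) from the column sums and H(X,Y) from the 8 cells in the same way gives H(Y) = 0.9986 bits and H(X,Y) = 2.5662 bits, so
I(X;Y) = 1.8059 + 0.9986 - 2.5662 = 0.2383 bits ✓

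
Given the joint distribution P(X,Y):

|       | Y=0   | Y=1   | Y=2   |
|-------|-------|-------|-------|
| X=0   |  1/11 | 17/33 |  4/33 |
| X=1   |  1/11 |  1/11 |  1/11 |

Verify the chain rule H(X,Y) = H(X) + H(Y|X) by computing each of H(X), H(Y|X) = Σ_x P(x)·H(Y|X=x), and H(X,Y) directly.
H(X) = 0.8454 bits, H(Y|X) = 1.2746 bits, H(X,Y) = 2.1200 bits

Marginal of X (row sums):
  P(X=0) = 1/11 + 17/33 + 4/33 = 8/11
  P(X=1) = 1/11 + 1/11 + 1/11 = 3/11
H(X) = -[(8/11)·log₂(8/11) + (3/11)·log₂(3/11)]
  = 0.334132 + 0.511219 = 0.8454 bits

H(Y|X) = Σ_x P(x)·H(Y|X=x):
  X=0: P(X=0) = 8/11, P(Y|X=0) = (1/8, 17/24, 1/6) → H(Y|X=0) = 1.158223
  X=1: P(X=1) = 3/11, P(Y|X=1) = (1/3, 1/3, 1/3) → H(Y|X=1) = 1.584963
H(Y|X) = (8/11)·1.158223 + (3/11)·1.584963 = 1.2746 bits

H(X,Y) = -Σ_{x,y} P(x,y) log₂ P(x,y). Per-cell terms -P(x,y)·log₂P(x,y):
  X=0: 0.314494, 0.492965, 0.369017
  X=1: 0.314494, 0.314494, 0.314494
Sum of the 6 terms: H(X,Y) = 2.1200 bits

Chain rule check:
  H(X) + H(Y|X) = 0.8454 + 1.2746 = 2.1200 bits
  H(X,Y) = 2.1200 bits
✓ Chain rule verified.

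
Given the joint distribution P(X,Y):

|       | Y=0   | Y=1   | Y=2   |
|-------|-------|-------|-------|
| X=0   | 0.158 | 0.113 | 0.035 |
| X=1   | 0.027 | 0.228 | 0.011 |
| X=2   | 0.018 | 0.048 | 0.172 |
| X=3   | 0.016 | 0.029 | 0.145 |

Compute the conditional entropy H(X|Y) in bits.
1.5063 bits

H(X|Y) = H(X,Y) - H(Y)

H(X,Y) = -Σ_{x,y} P(x,y) log₂ P(x,y). Per-cell terms -P(x,y)·log₂P(x,y):
  X=0: 0.42060, 0.35545, 0.16928
  X=1: 0.14069, 0.48630, 0.07157
  X=2: 0.10433, 0.21028, 0.43680
  X=3: 0.09545, 0.14813, 0.40395
Sum of the 12 terms: H(X,Y) = 3.0428 bits

Marginal of Y (column sums):
  P(Y=0) = 0.158 + 0.027 + 0.018 + 0.016 = 0.219
  P(Y=1) = 0.113 + 0.228 + 0.048 + 0.029 = 0.418
  P(Y=2) = 0.035 + 0.011 + 0.172 + 0.145 = 0.363
H(Y) = -[0.219·log₂(0.219) + 0.418·log₂(0.418) + 0.363·log₂(0.363)]
  = 0.47983 + 0.52602 + 0.53069 = 1.5365 bits

H(X|Y) = H(X,Y) - H(Y) = 3.0428 - 1.5365 = 1.5063 bits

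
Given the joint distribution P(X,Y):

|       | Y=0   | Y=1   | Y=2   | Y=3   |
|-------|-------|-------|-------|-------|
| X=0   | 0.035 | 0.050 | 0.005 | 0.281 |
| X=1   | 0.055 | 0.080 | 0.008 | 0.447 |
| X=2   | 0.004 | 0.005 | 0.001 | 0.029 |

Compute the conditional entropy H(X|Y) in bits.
1.1621 bits

H(X|Y) = H(X,Y) - H(Y)

H(X,Y) = -Σ_{x,y} P(x,y) log₂ P(x,y). Per-cell terms -P(x,y)·log₂P(x,y):
  X=0: 0.1693, 0.2161, 0.0382, 0.5146
  X=1: 0.2301, 0.2915, 0.0557, 0.5193
  X=2: 0.0319, 0.0382, 0.0100, 0.1481
Sum of the 12 terms: H(X,Y) = 2.2630 bits

Marginal of Y (column sums):
  P(Y=0) = 0.035 + 0.055 + 0.004 = 0.094
  P(Y=1) = 0.050 + 0.080 + 0.005 = 0.135
  P(Y=2) = 0.005 + 0.008 + 0.001 = 0.014
  P(Y=3) = 0.281 + 0.447 + 0.029 = 0.757
H(Y) = -[0.094·log₂(0.094) + 0.135·log₂(0.135) + 0.014·log₂(0.014) + 0.757·log₂(0.757)]
  = 0.3207 + 0.3900 + 0.0862 + 0.3040 = 1.1009 bits

H(X|Y) = H(X,Y) - H(Y) = 2.2630 - 1.1009 = 1.1621 bits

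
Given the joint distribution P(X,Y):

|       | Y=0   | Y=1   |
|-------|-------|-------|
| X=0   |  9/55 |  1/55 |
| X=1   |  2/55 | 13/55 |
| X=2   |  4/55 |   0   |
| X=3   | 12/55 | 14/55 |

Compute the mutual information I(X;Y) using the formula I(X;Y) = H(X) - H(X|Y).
0.2893 bits

I(X;Y) = H(X) - H(X|Y)

Marginal of X (row sums):
  P(X=0) = 9/55 + 1/55 = 2/11
  P(X=1) = 2/55 + 13/55 = 3/11
  P(X=2) = 4/55 + 0 = 4/55
  P(X=3) = 12/55 + 14/55 = 26/55
H(X) = -[(2/11)·log₂(2/11) + (3/11)·log₂(3/11) + (4/55)·log₂(4/55) + (26/55)·log₂(26/55)]
  = 0.4472 + 0.5112 + 0.2750 + 0.5110 = 1.7444 bits

Marginal of Y (column sums):
  P(Y=0) = 9/55 + 2/55 + 4/55 + 12/55 = 27/55
  P(Y=1) = 1/55 + 13/55 + 0 + 14/55 = 28/55
H(X|Y) = Σ_y P(y)·H(X|Y=y):
  Y=0: P(Y=0) = 27/55, P(X|Y=0) = (1/3, 2/27, 4/27, 4/9) → H(X|Y=0) = 1.7346
  Y=1: P(Y=1) = 28/55, P(X|Y=1) = (1/28, 13/28, 0, 1/2) → H(X|Y=1) = 1.1856
H(X|Y) = (27/55)·1.7346 + (28/55)·1.1856 = 1.4551 bits

I(X;Y) = H(X) - H(X|Y) = 1.7444 - 1.4551 = 0.2893 bits

Cross-check via I(X;Y) = H(X) + H(Y) - H(X,Y): computing H(Y) from the column sums and H(X,Y) from the 8 cells in the same way gives H(Y) = 0.9998 bits and H(X,Y) = 2.4549 bits, so
I(X;Y) = 1.7444 + 0.9998 - 2.4549 = 0.2893 bits ✓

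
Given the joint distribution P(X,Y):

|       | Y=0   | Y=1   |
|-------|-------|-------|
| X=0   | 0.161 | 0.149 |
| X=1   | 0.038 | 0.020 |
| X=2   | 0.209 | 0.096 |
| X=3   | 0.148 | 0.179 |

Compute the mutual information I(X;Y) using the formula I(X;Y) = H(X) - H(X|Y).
0.0284 bits

I(X;Y) = H(X) - H(X|Y)

Marginal of X (row sums):
  P(X=0) = 0.161 + 0.149 = 0.310
  P(X=1) = 0.038 + 0.020 = 0.058
  P(X=2) = 0.209 + 0.096 = 0.305
  P(X=3) = 0.148 + 0.179 = 0.327
H(X) = -[0.310·log₂(0.310) + 0.058·log₂(0.058) + 0.305·log₂(0.305) + 0.327·log₂(0.327)]
  = 0.5238 + 0.2383 + 0.5225 + 0.5273 = 1.8119 bits

Marginal of Y (column sums):
  P(Y=0) = 0.161 + 0.038 + 0.209 + 0.148 = 0.556
  P(Y=1) = 0.149 + 0.020 + 0.096 + 0.179 = 0.444
H(X|Y) = Σ_y P(y)·H(X|Y=y):
  Y=0: P(Y=0) = 0.556, P(X|Y=0) = (161/556, 19/278, 209/556, 37/139) → H(X|Y=0) = 1.8212
  Y=1: P(Y=1) = 0.444, P(X|Y=1) = (149/444, 5/111, 8/37, 179/444) → H(X|Y=1) = 1.7362
H(X|Y) = 0.556·1.8212 + 0.444·1.7362 = 1.7835 bits

I(X;Y) = H(X) - H(X|Y) = 1.8119 - 1.7835 = 0.0284 bits

Cross-check via I(X;Y) = H(X) + H(Y) - H(X,Y): computing H(Y) from the column sums and H(X,Y) from the 8 cells in the same way gives H(Y) = 0.9909 bits and H(X,Y) = 2.7744 bits, so
I(X;Y) = 1.8119 + 0.9909 - 2.7744 = 0.0284 bits ✓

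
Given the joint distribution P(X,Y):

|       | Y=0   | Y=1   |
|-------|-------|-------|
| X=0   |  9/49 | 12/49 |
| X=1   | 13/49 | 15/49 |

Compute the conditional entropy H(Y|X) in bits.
0.9916 bits

H(Y|X) = H(X,Y) - H(X)

H(X,Y) = -Σ_{x,y} P(x,y) log₂ P(x,y). Per-cell terms -P(x,y)·log₂P(x,y):
  X=0: 0.4490, 0.4971
  X=1: 0.5079, 0.5228
Sum of the 4 terms: H(X,Y) = 1.9768 bits

Marginal of X (row sums):
  P(X=0) = 9/49 + 12/49 = 3/7
  P(X=1) = 13/49 + 15/49 = 4/7
H(X) = -[(3/7)·log₂(3/7) + (4/7)·log₂(4/7)]
  = 0.5239 + 0.4613 = 0.9852 bits

H(Y|X) = H(X,Y) - H(X) = 1.9768 - 0.9852 = 0.9916 bits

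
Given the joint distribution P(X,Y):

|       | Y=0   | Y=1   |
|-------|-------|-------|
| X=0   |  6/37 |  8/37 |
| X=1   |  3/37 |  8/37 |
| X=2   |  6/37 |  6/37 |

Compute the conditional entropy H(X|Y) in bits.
1.5521 bits

H(X|Y) = H(X,Y) - H(Y)

H(X,Y) = -Σ_{x,y} P(x,y) log₂ P(x,y). Per-cell terms -P(x,y)·log₂P(x,y):
  X=0: 0.42559, 0.47772
  X=1: 0.29388, 0.47772
  X=2: 0.42559, 0.42559
Sum of the 6 terms: H(X,Y) = 2.5261 bits

Marginal of Y (column sums):
  P(Y=0) = 6/37 + 3/37 + 6/37 = 15/37
  P(Y=1) = 8/37 + 8/37 + 6/37 = 22/37
H(Y) = -[(15/37)·log₂(15/37) + (22/37)·log₂(22/37)]
  = 0.52807 + 0.44596 = 0.9740 bits

H(X|Y) = H(X,Y) - H(Y) = 2.5261 - 0.9740 = 1.5521 bits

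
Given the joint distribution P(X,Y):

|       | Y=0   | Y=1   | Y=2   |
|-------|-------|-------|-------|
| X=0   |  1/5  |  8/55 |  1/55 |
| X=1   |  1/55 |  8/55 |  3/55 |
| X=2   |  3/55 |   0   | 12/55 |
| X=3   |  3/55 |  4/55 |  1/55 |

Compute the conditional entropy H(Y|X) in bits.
1.1041 bits

H(Y|X) = H(X,Y) - H(X)

H(X,Y) = -Σ_{x,y} P(x,y) log₂ P(x,y). Per-cell terms -P(x,y)·log₂P(x,y):
  X=0: 0.4644, 0.4046, 0.1051
  X=1: 0.1051, 0.4046, 0.2289
  X=2: 0.2289, 0.0000, 0.4792
  X=3: 0.2289, 0.2750, 0.1051
  (cells with P = 0 contribute 0)
Sum of the 12 terms: H(X,Y) = 3.0298 bits

Marginal of X (row sums):
  P(X=0) = 1/5 + 8/55 + 1/55 = 4/11
  P(X=1) = 1/55 + 8/55 + 3/55 = 12/55
  P(X=2) = 3/55 + 0 + 12/55 = 3/11
  P(X=3) = 3/55 + 4/55 + 1/55 = 8/55
H(X) = -[(4/11)·log₂(4/11) + (12/55)·log₂(12/55) + (3/11)·log₂(3/11) + (8/55)·log₂(8/55)]
  = 0.5307 + 0.4792 + 0.5112 + 0.4046 = 1.9257 bits

H(Y|X) = H(X,Y) - H(X) = 3.0298 - 1.9257 = 1.1041 bits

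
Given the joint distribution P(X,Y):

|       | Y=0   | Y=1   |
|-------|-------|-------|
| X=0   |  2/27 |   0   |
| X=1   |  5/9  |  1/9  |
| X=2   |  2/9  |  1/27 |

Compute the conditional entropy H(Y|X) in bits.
0.5867 bits

H(Y|X) = H(X,Y) - H(X)

H(X,Y) = -Σ_{x,y} P(x,y) log₂ P(x,y). Per-cell terms -P(x,y)·log₂P(x,y):
  X=0: 0.278140, 0.000000
  X=1: 0.471109, 0.352214
  X=2: 0.482206, 0.176107
  (cells with P = 0 contribute 0)
Sum of the 6 terms: H(X,Y) = 1.759776 bits

Marginal of X (row sums):
  P(X=0) = 2/27 + 0 = 2/27
  P(X=1) = 5/9 + 1/9 = 2/3
  P(X=2) = 2/9 + 1/27 = 7/27
H(X) = -[(2/27)·log₂(2/27) + (2/3)·log₂(2/3) + (7/27)·log₂(7/27)]
  = 0.278140 + 0.389975 + 0.504916 = 1.173031 bits

H(Y|X) = H(X,Y) - H(X) = 1.759776 - 1.173031 = 0.5867 bits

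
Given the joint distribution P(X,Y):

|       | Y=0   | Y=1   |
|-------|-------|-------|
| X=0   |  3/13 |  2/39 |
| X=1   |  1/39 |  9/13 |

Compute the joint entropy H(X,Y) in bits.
1.2108 bits

H(X,Y) = -Σ_{x,y} P(x,y) log₂ P(x,y). Per-cell terms -P(x,y)·log₂P(x,y):
  X=0: 0.4882, 0.2198
  X=1: 0.1355, 0.3673
Sum of the 4 terms: H(X,Y) = 1.2108 bits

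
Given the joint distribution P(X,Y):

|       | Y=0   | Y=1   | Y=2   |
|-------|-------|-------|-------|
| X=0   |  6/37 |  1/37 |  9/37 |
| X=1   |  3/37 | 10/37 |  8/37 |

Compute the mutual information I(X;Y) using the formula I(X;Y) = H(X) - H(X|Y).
0.1744 bits

I(X;Y) = H(X) - H(X|Y)

Marginal of X (row sums):
  P(X=0) = 6/37 + 1/37 + 9/37 = 16/37
  P(X=1) = 3/37 + 10/37 + 8/37 = 21/37
H(X) = -[(16/37)·log₂(16/37) + (21/37)·log₂(21/37)]
  = 0.523007 + 0.463780 = 0.986787 bits

Marginal of Y (column sums):
  P(Y=0) = 6/37 + 3/37 = 9/37
  P(Y=1) = 1/37 + 10/37 = 11/37
  P(Y=2) = 9/37 + 8/37 = 17/37
H(X|Y) = Σ_y P(y)·H(X|Y=y):
  Y=0: P(Y=0) = 9/37, P(X|Y=0) = (2/3, 1/3) → H(X|Y=0) = 0.918296
  Y=1: P(Y=1) = 11/37, P(X|Y=1) = (1/11, 10/11) → H(X|Y=1) = 0.439497
  Y=2: P(Y=2) = 17/37, P(X|Y=2) = (9/17, 8/17) → H(X|Y=2) = 0.997503
H(X|Y) = (9/37)·0.918296 + (11/37)·0.439497 + (17/37)·0.997503 = 0.812343 bits

I(X;Y) = H(X) - H(X|Y) = 0.986787 - 0.812343 = 0.1744 bits

Cross-check via I(X;Y) = H(X) + H(Y) - H(X,Y): computing H(Y) from the column sums and H(X,Y) from the 6 cells in the same way gives H(Y) = 1.531887 bits and H(X,Y) = 2.344230 bits, so
I(X;Y) = 0.986787 + 1.531887 - 2.344230 = 0.1744 bits ✓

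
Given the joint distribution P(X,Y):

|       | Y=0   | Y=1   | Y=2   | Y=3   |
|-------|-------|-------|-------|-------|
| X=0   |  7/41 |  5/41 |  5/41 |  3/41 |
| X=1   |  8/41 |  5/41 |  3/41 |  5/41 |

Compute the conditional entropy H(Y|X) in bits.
1.9287 bits

H(Y|X) = H(X,Y) - H(X)

H(X,Y) = -Σ_{x,y} P(x,y) log₂ P(x,y). Per-cell terms -P(x,y)·log₂P(x,y):
  X=0: 0.43540, 0.37020, 0.37020, 0.27604
  X=1: 0.46001, 0.37020, 0.27604, 0.37020
Sum of the 8 terms: H(X,Y) = 2.9283 bits

Marginal of X (row sums):
  P(X=0) = 7/41 + 5/41 + 5/41 + 3/41 = 20/41
  P(X=1) = 8/41 + 5/41 + 3/41 + 5/41 = 21/41
H(X) = -[(20/41)·log₂(20/41) + (21/41)·log₂(21/41)]
  = 0.50518 + 0.49439 = 0.9996 bits

H(Y|X) = H(X,Y) - H(X) = 2.9283 - 0.9996 = 1.9287 bits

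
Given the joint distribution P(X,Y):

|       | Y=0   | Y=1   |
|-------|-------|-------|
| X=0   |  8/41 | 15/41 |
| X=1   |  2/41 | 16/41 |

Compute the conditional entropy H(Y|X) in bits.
0.7438 bits

H(Y|X) = H(X,Y) - H(X)

H(X,Y) = -Σ_{x,y} P(x,y) log₂ P(x,y). Per-cell terms -P(x,y)·log₂P(x,y):
  X=0: 0.46001, 0.53073
  X=1: 0.21256, 0.52978
Sum of the 4 terms: H(X,Y) = 1.73308 bits

Marginal of X (row sums):
  P(X=0) = 8/41 + 15/41 = 23/41
  P(X=1) = 2/41 + 16/41 = 18/41
H(X) = -[(23/41)·log₂(23/41) + (18/41)·log₂(18/41)]
  = 0.46785 + 0.52140 = 0.98925 bits

H(Y|X) = H(X,Y) - H(X) = 1.73308 - 0.98925 = 0.7438 bits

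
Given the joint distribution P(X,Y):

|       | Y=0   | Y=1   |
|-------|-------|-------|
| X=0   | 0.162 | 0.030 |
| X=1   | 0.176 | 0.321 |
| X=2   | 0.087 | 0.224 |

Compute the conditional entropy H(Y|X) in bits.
0.8520 bits

H(Y|X) = H(X,Y) - H(X)

H(X,Y) = -Σ_{x,y} P(x,y) log₂ P(x,y). Per-cell terms -P(x,y)·log₂P(x,y):
  X=0: 0.42540, 0.15177
  X=1: 0.44112, 0.52623
  X=2: 0.30649, 0.48349
Sum of the 6 terms: H(X,Y) = 2.3345 bits

Marginal of X (row sums):
  P(X=0) = 0.162 + 0.030 = 0.192
  P(X=1) = 0.176 + 0.321 = 0.497
  P(X=2) = 0.087 + 0.224 = 0.311
H(X) = -[0.192·log₂(0.192) + 0.497·log₂(0.497) + 0.311·log₂(0.311)]
  = 0.45712 + 0.50132 + 0.52404 = 1.4825 bits

H(Y|X) = H(X,Y) - H(X) = 2.3345 - 1.4825 = 0.8520 bits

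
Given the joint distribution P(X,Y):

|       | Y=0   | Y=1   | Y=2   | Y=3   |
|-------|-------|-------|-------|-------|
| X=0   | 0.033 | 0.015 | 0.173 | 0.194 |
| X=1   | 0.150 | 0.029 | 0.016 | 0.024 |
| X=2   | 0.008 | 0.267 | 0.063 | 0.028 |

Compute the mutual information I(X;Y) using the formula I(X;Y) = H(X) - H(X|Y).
0.6226 bits

I(X;Y) = H(X) - H(X|Y)

Marginal of X (row sums):
  P(X=0) = 0.033 + 0.015 + 0.173 + 0.194 = 0.415
  P(X=1) = 0.150 + 0.029 + 0.016 + 0.024 = 0.219
  P(X=2) = 0.008 + 0.267 + 0.063 + 0.028 = 0.366
H(X) = -[0.415·log₂(0.415) + 0.219·log₂(0.219) + 0.366·log₂(0.366)]
  = 0.5266 + 0.4798 + 0.5307 = 1.5371 bits

Marginal of Y (column sums):
  P(Y=0) = 0.033 + 0.150 + 0.008 = 0.191
  P(Y=1) = 0.015 + 0.029 + 0.267 = 0.311
  P(Y=2) = 0.173 + 0.016 + 0.063 = 0.252
  P(Y=3) = 0.194 + 0.024 + 0.028 = 0.246
H(X|Y) = Σ_y P(y)·H(X|Y=y):
  Y=0: P(Y=0) = 0.191, P(X|Y=0) = (33/191, 150/191, 8/191) → H(X|Y=0) = 0.9031
  Y=1: P(Y=1) = 0.311, P(X|Y=1) = (15/311, 29/311, 267/311) → H(X|Y=1) = 0.7191
  Y=2: P(Y=2) = 0.252, P(X|Y=2) = (173/252, 4/63, 1/4) → H(X|Y=2) = 1.1251
  Y=3: P(Y=3) = 0.246, P(X|Y=3) = (97/123, 4/41, 14/123) → H(X|Y=3) = 0.9546
H(X|Y) = 0.191·0.9031 + 0.311·0.7191 + 0.252·1.1251 + 0.246·0.9546 = 0.9145 bits

I(X;Y) = H(X) - H(X|Y) = 1.5371 - 0.9145 = 0.6226 bits

Cross-check via I(X;Y) = H(X) + H(Y) - H(X,Y): computing H(Y) from the column sums and H(X,Y) from the 12 cells in the same way gives H(Y) = 1.9790 bits and H(X,Y) = 2.8935 bits, so
I(X;Y) = 1.5371 + 1.9790 - 2.8935 = 0.6226 bits ✓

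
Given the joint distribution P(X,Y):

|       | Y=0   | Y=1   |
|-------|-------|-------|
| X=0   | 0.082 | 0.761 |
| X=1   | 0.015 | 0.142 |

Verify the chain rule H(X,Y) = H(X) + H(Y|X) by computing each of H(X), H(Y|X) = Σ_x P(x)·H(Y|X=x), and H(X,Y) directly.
H(X) = 0.6271 bits, H(Y|X) = 0.4594 bits, H(X,Y) = 1.0865 bits

Marginal of X (row sums):
  P(X=0) = 0.082 + 0.761 = 0.843
  P(X=1) = 0.015 + 0.142 = 0.157
H(X) = -[0.843·log₂(0.843) + 0.157·log₂(0.157)]
  = 0.20771 + 0.41937 = 0.6271 bits

H(Y|X) = Σ_x P(x)·H(Y|X=x):
  X=0: P(X=0) = 0.843, P(Y|X=0) = (82/843, 761/843) → H(Y|X=0) = 0.46029
  X=1: P(X=1) = 0.157, P(Y|X=1) = (15/157, 142/157) → H(Y|X=1) = 0.45470
H(Y|X) = 0.843·0.46029 + 0.157·0.45470 = 0.4594 bits

H(X,Y) = -Σ_{x,y} P(x,y) log₂ P(x,y). Per-cell terms -P(x,y)·log₂P(x,y):
  X=0: 0.29588, 0.29986
  X=1: 0.09088, 0.39988
Sum of the 4 terms: H(X,Y) = 1.0865 bits

Chain rule check:
  H(X) + H(Y|X) = 0.6271 + 0.4594 = 1.0865 bits
  H(X,Y) = 1.0865 bits
✓ Chain rule verified.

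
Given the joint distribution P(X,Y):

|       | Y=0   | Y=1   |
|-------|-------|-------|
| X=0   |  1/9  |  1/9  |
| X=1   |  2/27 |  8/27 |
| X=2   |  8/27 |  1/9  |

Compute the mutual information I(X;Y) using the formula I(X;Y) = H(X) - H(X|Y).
0.1650 bits

I(X;Y) = H(X) - H(X|Y)

Marginal of X (row sums):
  P(X=0) = 1/9 + 1/9 = 2/9
  P(X=1) = 2/27 + 8/27 = 10/27
  P(X=2) = 8/27 + 1/9 = 11/27
H(X) = -[(2/9)·log₂(2/9) + (10/27)·log₂(10/27) + (11/27)·log₂(11/27)]
  = 0.4822 + 0.5307 + 0.5278 = 1.5407 bits

Marginal of Y (column sums):
  P(Y=0) = 1/9 + 2/27 + 8/27 = 13/27
  P(Y=1) = 1/9 + 8/27 + 1/9 = 14/27
H(X|Y) = Σ_y P(y)·H(X|Y=y):
  Y=0: P(Y=0) = 13/27, P(X|Y=0) = (3/13, 2/13, 8/13) → H(X|Y=0) = 1.3347
  Y=1: P(Y=1) = 14/27, P(X|Y=1) = (3/14, 4/7, 3/14) → H(X|Y=1) = 1.4138
H(X|Y) = (13/27)·1.3347 + (14/27)·1.4138 = 1.3757 bits

I(X;Y) = H(X) - H(X|Y) = 1.5407 - 1.3757 = 0.1650 bits

Cross-check via I(X;Y) = H(X) + H(Y) - H(X,Y): computing H(Y) from the column sums and H(X,Y) from the 6 cells in the same way gives H(Y) = 0.9990 bits and H(X,Y) = 2.3747 bits, so
I(X;Y) = 1.5407 + 0.9990 - 2.3747 = 0.1650 bits ✓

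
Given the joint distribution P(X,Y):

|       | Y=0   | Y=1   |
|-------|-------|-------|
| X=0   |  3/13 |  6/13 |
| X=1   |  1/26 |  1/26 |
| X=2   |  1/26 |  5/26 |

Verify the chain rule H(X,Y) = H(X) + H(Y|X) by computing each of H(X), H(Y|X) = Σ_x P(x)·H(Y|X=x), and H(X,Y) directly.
H(X) = 1.1401 bits, H(Y|X) = 0.8627 bits, H(X,Y) = 2.0028 bits

Marginal of X (row sums):
  P(X=0) = 3/13 + 6/13 = 9/13
  P(X=1) = 1/26 + 1/26 = 1/13
  P(X=2) = 1/26 + 5/26 = 3/13
H(X) = -[(9/13)·log₂(9/13) + (1/13)·log₂(1/13) + (3/13)·log₂(3/13)]
  = 0.3673 + 0.2846 + 0.4882 = 1.1401 bits

H(Y|X) = Σ_x P(x)·H(Y|X=x):
  X=0: P(X=0) = 9/13, P(Y|X=0) = (1/3, 2/3) → H(Y|X=0) = 0.9183
  X=1: P(X=1) = 1/13, P(Y|X=1) = (1/2, 1/2) → H(Y|X=1) = 1.0000
  X=2: P(X=2) = 3/13, P(Y|X=2) = (1/6, 5/6) → H(Y|X=2) = 0.6500
H(Y|X) = (9/13)·0.9183 + (1/13)·1.0000 + (3/13)·0.6500 = 0.8627 bits

H(X,Y) = -Σ_{x,y} P(x,y) log₂ P(x,y). Per-cell terms -P(x,y)·log₂P(x,y):
  X=0: 0.4882, 0.5148
  X=1: 0.1808, 0.1808
  X=2: 0.1808, 0.4574
Sum of the 6 terms: H(X,Y) = 2.0028 bits

Chain rule check:
  H(X) + H(Y|X) = 1.1401 + 0.8627 = 2.0028 bits
  H(X,Y) = 2.0028 bits
✓ Chain rule verified.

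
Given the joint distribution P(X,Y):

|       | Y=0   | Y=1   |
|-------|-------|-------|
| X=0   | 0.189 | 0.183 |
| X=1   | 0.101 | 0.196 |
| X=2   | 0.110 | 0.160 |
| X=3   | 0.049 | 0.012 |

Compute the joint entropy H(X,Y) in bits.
2.7606 bits

H(X,Y) = -Σ_{x,y} P(x,y) log₂ P(x,y). Per-cell terms -P(x,y)·log₂P(x,y):
  X=0: 0.45427, 0.44837
  X=1: 0.33406, 0.46081
  X=2: 0.35029, 0.42302
  X=3: 0.21320, 0.07657
Sum of the 8 terms: H(X,Y) = 2.7606 bits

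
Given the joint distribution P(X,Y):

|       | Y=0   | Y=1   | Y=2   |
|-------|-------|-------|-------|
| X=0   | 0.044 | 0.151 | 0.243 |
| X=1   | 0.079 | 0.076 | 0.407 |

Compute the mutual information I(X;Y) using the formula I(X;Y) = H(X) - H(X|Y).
0.0446 bits

I(X;Y) = H(X) - H(X|Y)

Marginal of X (row sums):
  P(X=0) = 0.044 + 0.151 + 0.243 = 0.438
  P(X=1) = 0.079 + 0.076 + 0.407 = 0.562
H(X) = -[0.438·log₂(0.438) + 0.562·log₂(0.562)]
  = 0.521657 + 0.467223 = 0.988880 bits

Marginal of Y (column sums):
  P(Y=0) = 0.044 + 0.079 = 0.123
  P(Y=1) = 0.151 + 0.076 = 0.227
  P(Y=2) = 0.243 + 0.407 = 0.650
H(X|Y) = Σ_y P(y)·H(X|Y=y):
  Y=0: P(Y=0) = 0.123, P(X|Y=0) = (44/123, 79/123) → H(X|Y=0) = 0.940777
  Y=1: P(Y=1) = 0.227, P(X|Y=1) = (151/227, 76/227) → H(X|Y=1) = 0.919757
  Y=2: P(Y=2) = 0.650, P(X|Y=2) = (243/650, 407/650) → H(X|Y=2) = 0.953580
H(X|Y) = 0.123·0.940777 + 0.227·0.919757 + 0.650·0.953580 = 0.944327 bits

I(X;Y) = H(X) - H(X|Y) = 0.988880 - 0.944327 = 0.0446 bits

Cross-check via I(X;Y) = H(X) + H(Y) - H(X,Y): computing H(Y) from the column sums and H(X,Y) from the 6 cells in the same way gives H(Y) = 1.261436 bits and H(X,Y) = 2.205763 bits, so
I(X;Y) = 0.988880 + 1.261436 - 2.205763 = 0.0446 bits ✓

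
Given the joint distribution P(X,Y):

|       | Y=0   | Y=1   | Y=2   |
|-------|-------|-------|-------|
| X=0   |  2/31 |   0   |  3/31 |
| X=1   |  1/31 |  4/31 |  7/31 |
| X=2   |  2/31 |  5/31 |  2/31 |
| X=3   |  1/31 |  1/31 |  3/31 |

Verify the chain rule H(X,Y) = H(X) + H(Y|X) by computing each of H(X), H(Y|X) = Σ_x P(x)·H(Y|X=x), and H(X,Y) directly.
H(X) = 1.8972 bits, H(Y|X) = 1.2902 bits, H(X,Y) = 3.1874 bits

Marginal of X (row sums):
  P(X=0) = 2/31 + 0 + 3/31 = 5/31
  P(X=1) = 1/31 + 4/31 + 7/31 = 12/31
  P(X=2) = 2/31 + 5/31 + 2/31 = 9/31
  P(X=3) = 1/31 + 1/31 + 3/31 = 5/31
H(X) = -[(5/31)·log₂(5/31) + (12/31)·log₂(12/31) + (9/31)·log₂(9/31) + (5/31)·log₂(5/31)]
  = 0.42456 + 0.53003 + 0.51801 + 0.42456 = 1.8972 bits

H(Y|X) = Σ_x P(x)·H(Y|X=x):
  X=0: P(X=0) = 5/31, P(Y|X=0) = (2/5, 0, 3/5) → H(Y|X=0) = 0.97095
  X=1: P(X=1) = 12/31, P(Y|X=1) = (1/12, 1/3, 7/12) → H(Y|X=1) = 1.28067
  X=2: P(X=2) = 9/31, P(Y|X=2) = (2/9, 5/9, 2/9) → H(Y|X=2) = 1.43552
  X=3: P(X=3) = 5/31, P(Y|X=3) = (1/5, 1/5, 3/5) → H(Y|X=3) = 1.37095
H(Y|X) = (5/31)·0.97095 + (12/31)·1.28067 + (9/31)·1.43552 + (5/31)·1.37095 = 1.2902 bits

H(X,Y) = -Σ_{x,y} P(x,y) log₂ P(x,y). Per-cell terms -P(x,y)·log₂P(x,y):
  X=0: 0.25511, 0.00000, 0.32605
  X=1: 0.15981, 0.38119, 0.48477
  X=2: 0.25511, 0.42456, 0.25511
  X=3: 0.15981, 0.15981, 0.32605
  (cells with P = 0 contribute 0)
Sum of the 12 terms: H(X,Y) = 3.1874 bits

Chain rule check:
  H(X) + H(Y|X) = 1.8972 + 1.2902 = 3.1874 bits
  H(X,Y) = 3.1874 bits
✓ Chain rule verified.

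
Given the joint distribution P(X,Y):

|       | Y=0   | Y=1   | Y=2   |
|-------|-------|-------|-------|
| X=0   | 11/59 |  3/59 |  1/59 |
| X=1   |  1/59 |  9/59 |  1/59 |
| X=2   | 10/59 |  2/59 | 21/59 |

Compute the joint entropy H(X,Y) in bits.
2.5132 bits

H(X,Y) = -Σ_{x,y} P(x,y) log₂ P(x,y). Per-cell terms -P(x,y)·log₂P(x,y):
  X=0: 0.4518, 0.2185, 0.0997
  X=1: 0.0997, 0.4138, 0.0997
  X=2: 0.4340, 0.1655, 0.5305
Sum of the 9 terms: H(X,Y) = 2.5132 bits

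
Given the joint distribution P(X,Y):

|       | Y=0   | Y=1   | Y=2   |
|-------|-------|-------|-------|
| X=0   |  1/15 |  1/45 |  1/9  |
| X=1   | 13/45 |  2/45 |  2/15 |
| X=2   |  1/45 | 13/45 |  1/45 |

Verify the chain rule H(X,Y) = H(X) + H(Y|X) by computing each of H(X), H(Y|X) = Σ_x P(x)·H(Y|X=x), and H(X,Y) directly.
H(X) = 1.5058 bits, H(Y|X) = 1.0952 bits, H(X,Y) = 2.6011 bits

Marginal of X (row sums):
  P(X=0) = 1/15 + 1/45 + 1/9 = 1/5
  P(X=1) = 13/45 + 2/45 + 2/15 = 7/15
  P(X=2) = 1/45 + 13/45 + 1/45 = 1/3
H(X) = -[(1/5)·log₂(1/5) + (7/15)·log₂(7/15) + (1/3)·log₂(1/3)]
  = 0.46439 + 0.51312 + 0.52832 = 1.5058 bits

H(Y|X) = Σ_x P(x)·H(Y|X=x):
  X=0: P(X=0) = 1/5, P(Y|X=0) = (1/3, 1/9, 5/9) → H(Y|X=0) = 1.35164
  X=1: P(X=1) = 7/15, P(Y|X=1) = (13/21, 2/21, 2/7) → H(Y|X=1) = 1.26777
  X=2: P(X=2) = 1/3, P(Y|X=2) = (1/15, 13/15, 1/15) → H(Y|X=2) = 0.69984
H(Y|X) = (1/5)·1.35164 + (7/15)·1.26777 + (1/3)·0.69984 = 1.0952 bits

H(X,Y) = -Σ_{x,y} P(x,y) log₂ P(x,y). Per-cell terms -P(x,y)·log₂P(x,y):
  X=0: 0.26046, 0.12204, 0.35221
  X=1: 0.51752, 0.19964, 0.38759
  X=2: 0.12204, 0.51752, 0.12204
Sum of the 9 terms: H(X,Y) = 2.6011 bits

Chain rule check:
  H(X) + H(Y|X) = 1.5058 + 1.0952 = 2.6010 bits
  H(X,Y) = 2.6011 bits
✓ Chain rule verified (Δ = 0.0001 is 4-dp rounding noise: each of the three values was rounded independently).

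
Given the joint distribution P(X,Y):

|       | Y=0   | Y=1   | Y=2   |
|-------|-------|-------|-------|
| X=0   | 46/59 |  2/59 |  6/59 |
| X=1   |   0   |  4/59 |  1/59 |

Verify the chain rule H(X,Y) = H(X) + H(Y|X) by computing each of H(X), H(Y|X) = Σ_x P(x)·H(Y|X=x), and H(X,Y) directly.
H(X) = 0.4187 bits, H(Y|X) = 0.7251 bits, H(X,Y) = 1.1438 bits

Marginal of X (row sums):
  P(X=0) = 46/59 + 2/59 + 6/59 = 54/59
  P(X=1) = 0 + 4/59 + 1/59 = 5/59
H(X) = -[(54/59)·log₂(54/59) + (5/59)·log₂(5/59)]
  = 0.1169 + 0.3018 = 0.4187 bits

H(Y|X) = Σ_x P(x)·H(Y|X=x):
  X=0: P(X=0) = 54/59, P(Y|X=0) = (23/27, 1/27, 1/9) → H(Y|X=0) = 0.7254
  X=1: P(X=1) = 5/59, P(Y|X=1) = (0, 4/5, 1/5) → H(Y|X=1) = 0.7219
H(Y|X) = (54/59)·0.7254 + (5/59)·0.7219 = 0.7251 bits

H(X,Y) = -Σ_{x,y} P(x,y) log₂ P(x,y). Per-cell terms -P(x,y)·log₂P(x,y):
  X=0: 0.2800, 0.1655, 0.3354
  X=1: 0.0000, 0.2632, 0.0997
  (cells with P = 0 contribute 0)
Sum of the 6 terms: H(X,Y) = 1.1438 bits

Chain rule check:
  H(X) + H(Y|X) = 0.4187 + 0.7251 = 1.1438 bits
  H(X,Y) = 1.1438 bits
✓ Chain rule verified.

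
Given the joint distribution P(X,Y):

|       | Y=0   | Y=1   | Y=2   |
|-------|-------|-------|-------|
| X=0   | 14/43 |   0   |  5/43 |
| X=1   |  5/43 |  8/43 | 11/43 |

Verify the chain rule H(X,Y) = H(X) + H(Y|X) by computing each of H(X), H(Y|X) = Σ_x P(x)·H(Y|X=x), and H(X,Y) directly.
H(X) = 0.9902 bits, H(Y|X) = 1.2133 bits, H(X,Y) = 2.2036 bits

Marginal of X (row sums):
  P(X=0) = 14/43 + 0 + 5/43 = 19/43
  P(X=1) = 5/43 + 8/43 + 11/43 = 24/43
H(X) = -[(19/43)·log₂(19/43) + (24/43)·log₂(24/43)]
  = 0.52066 + 0.46956 = 0.9902 bits

H(Y|X) = Σ_x P(x)·H(Y|X=x):
  X=0: P(X=0) = 19/43, P(Y|X=0) = (14/19, 0, 5/19) → H(Y|X=0) = 0.83147
  X=1: P(X=1) = 24/43, P(Y|X=1) = (5/24, 1/3, 11/24) → H(Y|X=1) = 1.51565
H(Y|X) = (19/43)·0.83147 + (24/43)·1.51565 = 1.2133 bits

H(X,Y) = -Σ_{x,y} P(x,y) log₂ P(x,y). Per-cell terms -P(x,y)·log₂P(x,y):
  X=0: 0.52709, 0.00000, 0.36097
  X=1: 0.36097, 0.45140, 0.50314
  (cells with P = 0 contribute 0)
Sum of the 6 terms: H(X,Y) = 2.2036 bits

Chain rule check:
  H(X) + H(Y|X) = 0.9902 + 1.2133 = 2.2035 bits
  H(X,Y) = 2.2036 bits
✓ Chain rule verified (Δ = 0.0001 is 4-dp rounding noise: each of the three values was rounded independently).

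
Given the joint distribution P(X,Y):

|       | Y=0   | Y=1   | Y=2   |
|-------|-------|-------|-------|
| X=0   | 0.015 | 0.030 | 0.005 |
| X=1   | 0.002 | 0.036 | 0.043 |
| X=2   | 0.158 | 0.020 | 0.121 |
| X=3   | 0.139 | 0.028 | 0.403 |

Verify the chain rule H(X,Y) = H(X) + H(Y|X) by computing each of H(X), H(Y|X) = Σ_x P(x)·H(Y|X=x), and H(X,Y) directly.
H(X) = 1.4928 bits, H(Y|X) = 1.1445 bits, H(X,Y) = 2.6373 bits

Marginal of X (row sums):
  P(X=0) = 0.015 + 0.030 + 0.005 = 0.050
  P(X=1) = 0.002 + 0.036 + 0.043 = 0.081
  P(X=2) = 0.158 + 0.020 + 0.121 = 0.299
  P(X=3) = 0.139 + 0.028 + 0.403 = 0.570
H(X) = -[0.050·log₂(0.050) + 0.081·log₂(0.081) + 0.299·log₂(0.299) + 0.570·log₂(0.570)]
  = 0.216096 + 0.293701 + 0.520793 + 0.462251 = 1.4928 bits

H(Y|X) = Σ_x P(x)·H(Y|X=x):
  X=0: P(X=0) = 0.050, P(Y|X=0) = (3/10, 3/5, 1/10) → H(Y|X=0) = 1.295462
  X=1: P(X=1) = 0.081, P(Y|X=1) = (2/81, 4/9, 43/81) → H(Y|X=1) = 1.136805
  X=2: P(X=2) = 0.299, P(Y|X=2) = (158/299, 20/299, 121/299) → H(Y|X=2) = 1.275445
  X=3: P(X=3) = 0.570, P(Y|X=3) = (139/570, 14/285, 403/570) → H(Y|X=3) = 1.063665
H(Y|X) = 0.050·1.295462 + 0.081·1.136805 + 0.299·1.275445 + 0.570·1.063665 = 1.1445 bits

H(X,Y) = -Σ_{x,y} P(x,y) log₂ P(x,y). Per-cell terms -P(x,y)·log₂P(x,y):
  X=0: 0.090883, 0.151767, 0.038219
  X=1: 0.017932, 0.172651, 0.195199
  X=2: 0.420597, 0.112877, 0.368677
  X=3: 0.395711, 0.144436, 0.528393
Sum of the 12 terms: H(X,Y) = 2.6373 bits

Chain rule check:
  H(X) + H(Y|X) = 1.4928 + 1.1445 = 2.6373 bits
  H(X,Y) = 2.6373 bits
✓ Chain rule verified.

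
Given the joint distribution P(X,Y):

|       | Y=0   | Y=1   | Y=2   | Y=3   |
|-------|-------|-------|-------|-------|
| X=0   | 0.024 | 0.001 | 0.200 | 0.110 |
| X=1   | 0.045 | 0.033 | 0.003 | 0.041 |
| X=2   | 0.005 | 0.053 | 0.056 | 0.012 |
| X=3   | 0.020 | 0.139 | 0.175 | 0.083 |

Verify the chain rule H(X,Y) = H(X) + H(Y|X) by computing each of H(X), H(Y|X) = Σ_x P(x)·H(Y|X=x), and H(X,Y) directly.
H(X) = 1.8016 bits, H(Y|X) = 1.5489 bits, H(X,Y) = 3.3505 bits

Marginal of X (row sums):
  P(X=0) = 0.024 + 0.001 + 0.200 + 0.110 = 0.335
  P(X=1) = 0.045 + 0.033 + 0.003 + 0.041 = 0.122
  P(X=2) = 0.005 + 0.053 + 0.056 + 0.012 = 0.126
  P(X=3) = 0.020 + 0.139 + 0.175 + 0.083 = 0.417
H(X) = -[0.335·log₂(0.335) + 0.122·log₂(0.122) + 0.126·log₂(0.126) + 0.417·log₂(0.417)]
  = 0.528552 + 0.370276 + 0.376552 + 0.526204 = 1.8016 bits

H(Y|X) = Σ_x P(x)·H(Y|X=x):
  X=0: P(X=0) = 0.335, P(Y|X=0) = (24/335, 1/335, 40/67, 22/67) → H(Y|X=0) = 1.269331
  X=1: P(X=1) = 0.122, P(Y|X=1) = (45/122, 33/122, 3/122, 41/122) → H(Y|X=1) = 1.701123
  X=2: P(X=2) = 0.126, P(Y|X=2) = (5/126, 53/126, 4/9, 2/21) → H(Y|X=2) = 1.553305
  X=3: P(X=3) = 0.417, P(Y|X=3) = (20/417, 1/3, 175/417, 83/417) → H(Y|X=3) = 1.727737
H(Y|X) = 0.335·1.269331 + 0.122·1.701123 + 0.126·1.553305 + 0.417·1.727737 = 1.5489 bits

H(X,Y) = -Σ_{x,y} P(x,y) log₂ P(x,y). Per-cell terms -P(x,y)·log₂P(x,y):
  X=0: 0.129140, 0.009966, 0.464386, 0.350287
  X=1: 0.201327, 0.162406, 0.025142, 0.188938
  X=2: 0.038219, 0.224607, 0.232872, 0.076570
  X=3: 0.112877, 0.395711, 0.440050, 0.298032
Sum of the 16 terms: H(X,Y) = 3.3505 bits

Chain rule check:
  H(X) + H(Y|X) = 1.8016 + 1.5489 = 3.3505 bits
  H(X,Y) = 3.3505 bits
✓ Chain rule verified.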